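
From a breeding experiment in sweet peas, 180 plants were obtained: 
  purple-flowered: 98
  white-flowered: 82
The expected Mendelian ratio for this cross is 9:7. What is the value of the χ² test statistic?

0.238

Under the 9:7 hypothesis (Σ ratio = 16, N = 180):
  purple-flowered: 180 × 9/16 = 101.25
  white-flowered: 180 × 7/16 = 78.75
χ² = Σ (O − E)² / E
  purple-flowered: (98 − 101.25)² / 101.25 = 0.1043
  white-flowered: (82 − 78.75)² / 78.75 = 0.1341
χ² = 0.1043 + 0.1341 = 0.2384 ≈ 0.238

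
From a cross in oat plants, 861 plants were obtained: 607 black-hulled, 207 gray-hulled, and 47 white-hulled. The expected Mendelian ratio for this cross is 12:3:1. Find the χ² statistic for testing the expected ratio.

16.047

Total ratio parts = 16. Expected numbers out of 861:
  black-hulled: 861 × 12/16 = 645.75
  gray-hulled: 861 × 3/16 = 161.4375
  white-hulled: 861 × 1/16 = 53.8125
χ² = Σ (O − E)² / E
  black-hulled: (607 − 645.75)² / 645.75 = 2.3253
  gray-hulled: (207 − 161.4375)² / 161.4375 = 12.8591
  white-hulled: (47 − 53.8125)² / 53.8125 = 0.8624
χ² = 2.3253 + 12.8591 + 0.8624 = 16.0468 ≈ 16.047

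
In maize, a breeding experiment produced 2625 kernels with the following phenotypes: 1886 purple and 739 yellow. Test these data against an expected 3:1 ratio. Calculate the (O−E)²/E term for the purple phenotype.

3.478

The 3:1 ratio has 4 parts, so with N = 2625 the expected counts are:
  purple: 2625 × 3/4 = 1968.75
  yellow: 2625 × 1/4 = 656.25
Contribution of purple: (1886 − 1968.75)² / 1968.75 = 3.4781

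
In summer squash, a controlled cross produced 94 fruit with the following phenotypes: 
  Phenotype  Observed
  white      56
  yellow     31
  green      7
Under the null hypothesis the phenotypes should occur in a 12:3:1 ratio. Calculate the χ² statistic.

13.348

Total ratio parts = 16. Expected numbers out of 94:
  white: 94 × 12/16 = 70.5
  yellow: 94 × 3/16 = 17.625
  green: 94 × 1/16 = 5.875
χ² = Σ (O − E)² / E
  white: (56 − 70.5)² / 70.5 = 2.9823
  yellow: (31 − 17.625)² / 17.625 = 10.1498
  green: (7 − 5.875)² / 5.875 = 0.2154
χ² = 2.9823 + 10.1498 + 0.2154 = 13.3475 ≈ 13.348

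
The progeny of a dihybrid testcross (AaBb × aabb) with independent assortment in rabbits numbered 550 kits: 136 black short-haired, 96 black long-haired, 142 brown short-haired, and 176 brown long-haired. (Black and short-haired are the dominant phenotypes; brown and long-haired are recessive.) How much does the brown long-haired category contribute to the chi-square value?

A dihybrid testcross with independent assortment gives a 1:1:1:1 ratio.
Under the 1:1:1:1 hypothesis (Σ ratio = 4, N = 550):
  black short-haired: 550 × 1/4 = 137.5
  black long-haired: 550 × 1/4 = 137.5
  brown short-haired: 550 × 1/4 = 137.5
  brown long-haired: 550 × 1/4 = 137.5
Contribution of brown long-haired: (176 − 137.5)² / 137.5 = 10.7800

10.780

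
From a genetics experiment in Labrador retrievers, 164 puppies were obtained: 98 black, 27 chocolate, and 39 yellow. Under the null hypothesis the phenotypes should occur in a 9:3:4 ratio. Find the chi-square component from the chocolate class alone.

Expected counts for N = 164 under a 9:3:4 ratio (total parts = 16):
  black: 164 × 9/16 = 92.25
  chocolate: 164 × 3/16 = 30.75
  yellow: 164 × 4/16 = 41
Contribution of chocolate: (27 − 30.75)² / 30.75 = 0.4573

0.457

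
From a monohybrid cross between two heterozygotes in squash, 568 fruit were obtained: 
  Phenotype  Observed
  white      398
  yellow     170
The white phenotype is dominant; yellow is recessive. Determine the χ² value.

For a monohybrid cross between heterozygotes with complete dominance, the expected phenotypic ratio is 3:1.
Expected counts for N = 568 under a 3:1 ratio (total parts = 4):
  white: 568 × 3/4 = 426
  yellow: 568 × 1/4 = 142
χ² = Σ (O − E)² / E
  white: (398 − 426)² / 426 = 1.8404
  yellow: (170 − 142)² / 142 = 5.5211
χ² = 1.8404 + 5.5211 = 7.3615 ≈ 7.362

7.362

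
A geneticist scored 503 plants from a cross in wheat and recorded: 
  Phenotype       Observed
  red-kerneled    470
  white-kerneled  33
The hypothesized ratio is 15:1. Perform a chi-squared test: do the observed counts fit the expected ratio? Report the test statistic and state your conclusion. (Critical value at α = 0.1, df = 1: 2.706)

Expected counts for N = 503 under a 15:1 ratio (total parts = 16):
  red-kerneled: 503 × 15/16 = 471.5625
  white-kerneled: 503 × 1/16 = 31.4375
χ² = Σ (O − E)² / E
  red-kerneled: (470 − 471.5625)² / 471.5625 = 0.0052
  white-kerneled: (33 − 31.4375)² / 31.4375 = 0.0777
χ² = 0.0052 + 0.0777 = 0.0829 ≈ 0.083
Degrees of freedom = 2 − 1 = 1; critical value at α = 0.1 is 2.706.
Since 0.083 < 2.706, we fail to reject the null hypothesis — the data are consistent with the 15:1 ratio.

0.083; consistent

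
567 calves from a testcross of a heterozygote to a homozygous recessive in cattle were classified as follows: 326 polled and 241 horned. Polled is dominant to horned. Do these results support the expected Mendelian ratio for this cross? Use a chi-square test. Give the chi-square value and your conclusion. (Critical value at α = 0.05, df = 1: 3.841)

12.743; not consistent

A testcross of a heterozygote (Aa × aa) gives a 1:1 phenotypic ratio.
The 1:1 ratio has 2 parts, so with N = 567 the expected counts are:
  polled: 567 × 1/2 = 283.5
  horned: 567 × 1/2 = 283.5
χ² = Σ (O − E)² / E
  polled: (326 − 283.5)² / 283.5 = 6.3713
  horned: (241 − 283.5)² / 283.5 = 6.3713
χ² = 6.3713 + 6.3713 = 12.7426 ≈ 12.743
Degrees of freedom = 2 − 1 = 1; critical value at α = 0.05 is 3.841.
Since 12.743 > 3.841, we reject the null hypothesis — the data do not fit the 1:1 ratio.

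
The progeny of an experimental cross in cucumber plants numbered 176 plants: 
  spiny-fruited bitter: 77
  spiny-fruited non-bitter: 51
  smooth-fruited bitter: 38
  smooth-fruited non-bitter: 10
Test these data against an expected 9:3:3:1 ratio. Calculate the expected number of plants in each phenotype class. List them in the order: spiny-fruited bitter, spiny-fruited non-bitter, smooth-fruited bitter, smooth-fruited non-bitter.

99, 33, 33, 11

Total ratio parts = 16. Expected numbers out of 176:
  spiny-fruited bitter: 176 × 9/16 = 99
  spiny-fruited non-bitter: 176 × 3/16 = 33
  smooth-fruited bitter: 176 × 3/16 = 33
  smooth-fruited non-bitter: 176 × 1/16 = 11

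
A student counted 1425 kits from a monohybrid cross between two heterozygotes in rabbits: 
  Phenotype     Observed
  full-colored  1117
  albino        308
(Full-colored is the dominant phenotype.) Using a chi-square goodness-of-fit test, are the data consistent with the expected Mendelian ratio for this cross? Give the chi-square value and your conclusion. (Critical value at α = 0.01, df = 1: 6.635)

8.713; not consistent

For a monohybrid cross between heterozygotes with complete dominance, the expected phenotypic ratio is 3:1.
Expected counts for N = 1425 under a 3:1 ratio (total parts = 4):
  full-colored: 1425 × 3/4 = 1068.75
  albino: 1425 × 1/4 = 356.25
χ² = Σ (O − E)² / E
  full-colored: (1117 − 1068.75)² / 1068.75 = 2.1783
  albino: (308 − 356.25)² / 356.25 = 6.5349
χ² = 2.1783 + 6.5349 = 8.7132 ≈ 8.713
Degrees of freedom = 2 − 1 = 1; critical value at α = 0.01 is 6.635.
Since 8.713 > 6.635, we reject the null hypothesis — the data do not fit the 3:1 ratio.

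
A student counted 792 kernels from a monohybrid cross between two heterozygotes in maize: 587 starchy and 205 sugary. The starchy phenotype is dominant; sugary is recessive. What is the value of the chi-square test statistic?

For a monohybrid cross between heterozygotes with complete dominance, the expected phenotypic ratio is 3:1.
Under the 3:1 hypothesis (Σ ratio = 4, N = 792):
  starchy: 792 × 3/4 = 594
  sugary: 792 × 1/4 = 198
χ² = Σ (O − E)² / E
  starchy: (587 − 594)² / 594 = 0.0825
  sugary: (205 − 198)² / 198 = 0.2475
χ² = 0.0825 + 0.2475 = 0.330

0.330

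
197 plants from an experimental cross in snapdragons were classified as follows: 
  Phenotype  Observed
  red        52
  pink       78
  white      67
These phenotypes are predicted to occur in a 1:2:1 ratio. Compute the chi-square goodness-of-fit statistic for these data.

Under the 1:2:1 hypothesis (Σ ratio = 4, N = 197):
  red: 197 × 1/4 = 49.25
  pink: 197 × 2/4 = 98.5
  white: 197 × 1/4 = 49.25
χ² = Σ (O − E)² / E
  red: (52 − 49.25)² / 49.25 = 0.1536
  pink: (78 − 98.5)² / 98.5 = 4.2665
  white: (67 − 49.25)² / 49.25 = 6.3972
χ² = 0.1536 + 4.2665 + 6.3972 = 10.8173 ≈ 10.817

10.817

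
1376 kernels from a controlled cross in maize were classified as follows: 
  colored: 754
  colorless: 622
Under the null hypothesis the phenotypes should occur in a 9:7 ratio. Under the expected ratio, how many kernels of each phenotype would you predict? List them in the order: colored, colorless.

774, 602

The 9:7 ratio has 16 parts, so with N = 1376 the expected counts are:
  colored: 1376 × 9/16 = 774
  colorless: 1376 × 7/16 = 602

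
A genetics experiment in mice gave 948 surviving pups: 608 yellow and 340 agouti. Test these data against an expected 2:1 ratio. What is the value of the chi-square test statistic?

2.734

Expected counts for N = 948 under a 2:1 ratio (total parts = 3):
  yellow: 948 × 2/3 = 632
  agouti: 948 × 1/3 = 316
χ² = Σ (O − E)² / E
  yellow: (608 − 632)² / 632 = 0.9114
  agouti: (340 − 316)² / 316 = 1.8228
χ² = 0.9114 + 1.8228 = 2.7342 ≈ 2.734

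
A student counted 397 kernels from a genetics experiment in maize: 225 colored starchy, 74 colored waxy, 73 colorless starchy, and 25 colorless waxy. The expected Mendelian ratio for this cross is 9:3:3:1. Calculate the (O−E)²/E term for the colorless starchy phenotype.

0.028

The 9:3:3:1 ratio has 16 parts, so with N = 397 the expected counts are:
  colored starchy: 397 × 9/16 = 223.3125
  colored waxy: 397 × 3/16 = 74.4375
  colorless starchy: 397 × 3/16 = 74.4375
  colorless waxy: 397 × 1/16 = 24.8125
Contribution of colorless starchy: (73 − 74.4375)² / 74.4375 = 0.0278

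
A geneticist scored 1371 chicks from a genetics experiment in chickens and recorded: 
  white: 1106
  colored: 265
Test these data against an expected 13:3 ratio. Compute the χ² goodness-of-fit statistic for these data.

0.302

The 13:3 ratio has 16 parts, so with N = 1371 the expected counts are:
  white: 1371 × 13/16 = 1113.9375
  colored: 1371 × 3/16 = 257.0625
χ² = Σ (O − E)² / E
  white: (1106 − 1113.9375)² / 1113.9375 = 0.0566
  colored: (265 − 257.0625)² / 257.0625 = 0.2451
χ² = 0.0566 + 0.2451 = 0.3017 ≈ 0.302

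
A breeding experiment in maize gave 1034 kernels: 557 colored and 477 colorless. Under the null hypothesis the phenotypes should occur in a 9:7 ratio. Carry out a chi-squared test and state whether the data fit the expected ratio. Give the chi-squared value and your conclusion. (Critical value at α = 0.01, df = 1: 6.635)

The 9:7 ratio has 16 parts, so with N = 1034 the expected counts are:
  colored: 1034 × 9/16 = 581.625
  colorless: 1034 × 7/16 = 452.375
χ² = Σ (O − E)² / E
  colored: (557 − 581.625)² / 581.625 = 1.0426
  colorless: (477 − 452.375)² / 452.375 = 1.3405
χ² = 1.0426 + 1.3405 = 2.3831 ≈ 2.383
Degrees of freedom = 2 − 1 = 1; critical value at α = 0.01 is 6.635.
Since 2.383 < 6.635, we fail to reject the null hypothesis — the data are consistent with the 9:7 ratio.

2.383; consistent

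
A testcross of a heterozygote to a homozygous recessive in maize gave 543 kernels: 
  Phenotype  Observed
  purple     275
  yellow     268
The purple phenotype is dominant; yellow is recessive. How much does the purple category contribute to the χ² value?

A testcross of a heterozygote (Aa × aa) gives a 1:1 phenotypic ratio.
Total ratio parts = 2. Expected numbers out of 543:
  purple: 543 × 1/2 = 271.5
  yellow: 543 × 1/2 = 271.5
Contribution of purple: (275 − 271.5)² / 271.5 = 0.0451

0.045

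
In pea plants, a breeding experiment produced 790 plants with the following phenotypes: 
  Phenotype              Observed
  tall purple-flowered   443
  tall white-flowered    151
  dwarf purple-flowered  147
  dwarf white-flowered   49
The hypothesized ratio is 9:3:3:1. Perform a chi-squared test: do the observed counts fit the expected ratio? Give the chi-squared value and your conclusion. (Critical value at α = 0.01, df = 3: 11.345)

The 9:3:3:1 ratio has 16 parts, so with N = 790 the expected counts are:
  tall purple-flowered: 790 × 9/16 = 444.375
  tall white-flowered: 790 × 3/16 = 148.125
  dwarf purple-flowered: 790 × 3/16 = 148.125
  dwarf white-flowered: 790 × 1/16 = 49.375
χ² = Σ (O − E)² / E
  tall purple-flowered: (443 − 444.375)² / 444.375 = 0.0043
  tall white-flowered: (151 − 148.125)² / 148.125 = 0.0558
  dwarf purple-flowered: (147 − 148.125)² / 148.125 = 0.0085
  dwarf white-flowered: (49 − 49.375)² / 49.375 = 0.0028
χ² = 0.0043 + 0.0558 + 0.0085 + 0.0028 = 0.0714 ≈ 0.071
Degrees of freedom = 4 − 1 = 3; critical value at α = 0.01 is 11.345.
Since 0.071 < 11.345, we fail to reject the null hypothesis — the data are consistent with the 9:3:3:1 ratio.

0.071; consistent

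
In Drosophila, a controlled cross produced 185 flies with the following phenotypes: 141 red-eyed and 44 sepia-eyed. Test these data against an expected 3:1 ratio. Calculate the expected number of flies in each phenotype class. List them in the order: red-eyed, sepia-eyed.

Expected counts for N = 185 under a 3:1 ratio (total parts = 4):
  red-eyed: 185 × 3/4 = 138.75
  sepia-eyed: 185 × 1/4 = 46.25

138.75, 46.25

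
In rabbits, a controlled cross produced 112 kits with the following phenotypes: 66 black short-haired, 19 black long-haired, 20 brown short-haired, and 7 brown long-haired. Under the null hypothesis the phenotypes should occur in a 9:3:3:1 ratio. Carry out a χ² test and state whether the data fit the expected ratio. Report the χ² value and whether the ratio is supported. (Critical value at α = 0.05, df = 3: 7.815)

Total ratio parts = 16. Expected numbers out of 112:
  black short-haired: 112 × 9/16 = 63
  black long-haired: 112 × 3/16 = 21
  brown short-haired: 112 × 3/16 = 21
  brown long-haired: 112 × 1/16 = 7
χ² = Σ (O − E)² / E
  black short-haired: (66 − 63)² / 63 = 0.1429
  black long-haired: (19 − 21)² / 21 = 0.1905
  brown short-haired: (20 − 21)² / 21 = 0.0476
  brown long-haired: (7 − 7)² / 7 = 0.0000
χ² = 0.1429 + 0.1905 + 0.0476 + 0.0000 = 0.381
Degrees of freedom = 4 − 1 = 3; critical value at α = 0.05 is 7.815.
Since 0.381 < 7.815, we fail to reject the null hypothesis — the data are consistent with the 9:3:3:1 ratio.

0.381; consistent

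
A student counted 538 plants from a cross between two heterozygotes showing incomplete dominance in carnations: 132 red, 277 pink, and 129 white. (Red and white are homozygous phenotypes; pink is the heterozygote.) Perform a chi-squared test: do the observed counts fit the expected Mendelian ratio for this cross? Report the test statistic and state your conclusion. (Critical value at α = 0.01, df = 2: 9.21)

With incomplete dominance, a heterozygote × heterozygote cross gives a 1:2:1 phenotypic ratio.
The 1:2:1 ratio has 4 parts, so with N = 538 the expected counts are:
  red: 538 × 1/4 = 134.5
  pink: 538 × 2/4 = 269
  white: 538 × 1/4 = 134.5
χ² = Σ (O − E)² / E
  red: (132 − 134.5)² / 134.5 = 0.0465
  pink: (277 − 269)² / 269 = 0.2379
  white: (129 − 134.5)² / 134.5 = 0.2249
χ² = 0.0465 + 0.2379 + 0.2249 = 0.5093 ≈ 0.509
Degrees of freedom = 3 − 1 = 2; critical value at α = 0.01 is 9.21.
Since 0.509 < 9.21, we fail to reject the null hypothesis — the data are consistent with the 1:2:1 ratio.

0.509; consistent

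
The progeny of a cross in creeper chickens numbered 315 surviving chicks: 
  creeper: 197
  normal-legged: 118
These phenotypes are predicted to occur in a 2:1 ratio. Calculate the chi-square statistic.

Under the 2:1 hypothesis (Σ ratio = 3, N = 315):
  creeper: 315 × 2/3 = 210
  normal-legged: 315 × 1/3 = 105
χ² = Σ (O − E)² / E
  creeper: (197 − 210)² / 210 = 0.8048
  normal-legged: (118 − 105)² / 105 = 1.6095
χ² = 0.8048 + 1.6095 = 2.4143 ≈ 2.414

2.414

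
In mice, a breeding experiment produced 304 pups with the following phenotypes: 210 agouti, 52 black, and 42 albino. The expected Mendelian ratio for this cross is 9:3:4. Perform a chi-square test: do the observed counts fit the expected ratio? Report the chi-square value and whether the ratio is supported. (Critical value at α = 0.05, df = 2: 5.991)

24.544; not consistent

Under the 9:3:4 hypothesis (Σ ratio = 16, N = 304):
  agouti: 304 × 9/16 = 171
  black: 304 × 3/16 = 57
  albino: 304 × 4/16 = 76
χ² = Σ (O − E)² / E
  agouti: (210 − 171)² / 171 = 8.8947
  black: (52 − 57)² / 57 = 0.4386
  albino: (42 − 76)² / 76 = 15.2105
χ² = 8.8947 + 0.4386 + 15.2105 = 24.5438 ≈ 24.544
Degrees of freedom = 3 − 1 = 2; critical value at α = 0.05 is 5.991.
Since 24.544 > 5.991, we reject the null hypothesis — the data do not fit the 9:3:4 ratio.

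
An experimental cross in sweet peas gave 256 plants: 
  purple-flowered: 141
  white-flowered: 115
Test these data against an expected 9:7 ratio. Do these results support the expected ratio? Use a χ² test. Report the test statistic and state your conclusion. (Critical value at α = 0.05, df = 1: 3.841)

Total ratio parts = 16. Expected numbers out of 256:
  purple-flowered: 256 × 9/16 = 144
  white-flowered: 256 × 7/16 = 112
χ² = Σ (O − E)² / E
  purple-flowered: (141 − 144)² / 144 = 0.0625
  white-flowered: (115 − 112)² / 112 = 0.0804
χ² = 0.0625 + 0.0804 = 0.1429 ≈ 0.143
Degrees of freedom = 2 − 1 = 1; critical value at α = 0.05 is 3.841.
Since 0.143 < 3.841, we fail to reject the null hypothesis — the data are consistent with the 9:7 ratio.

0.143; consistent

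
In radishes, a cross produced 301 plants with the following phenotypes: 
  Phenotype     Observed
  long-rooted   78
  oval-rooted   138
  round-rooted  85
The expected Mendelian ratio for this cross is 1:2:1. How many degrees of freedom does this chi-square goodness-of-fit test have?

2

A goodness-of-fit test with 3 phenotype classes has df = 3 − 1 = 2.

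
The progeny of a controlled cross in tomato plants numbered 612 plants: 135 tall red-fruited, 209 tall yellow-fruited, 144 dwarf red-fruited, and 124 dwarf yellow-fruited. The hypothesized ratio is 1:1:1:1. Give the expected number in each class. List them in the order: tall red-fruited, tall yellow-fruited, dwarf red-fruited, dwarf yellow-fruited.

Expected counts for N = 612 under a 1:1:1:1 ratio (total parts = 4):
  tall red-fruited: 612 × 1/4 = 153
  tall yellow-fruited: 612 × 1/4 = 153
  dwarf red-fruited: 612 × 1/4 = 153
  dwarf yellow-fruited: 612 × 1/4 = 153

153, 153, 153, 153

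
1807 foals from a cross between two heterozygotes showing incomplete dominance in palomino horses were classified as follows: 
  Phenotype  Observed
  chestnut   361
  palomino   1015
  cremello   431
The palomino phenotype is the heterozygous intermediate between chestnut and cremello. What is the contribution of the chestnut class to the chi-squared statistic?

With incomplete dominance, a heterozygote × heterozygote cross gives a 1:2:1 phenotypic ratio.
Expected counts for N = 1807 under a 1:2:1 ratio (total parts = 4):
  chestnut: 1807 × 1/4 = 451.75
  palomino: 1807 × 2/4 = 903.5
  cremello: 1807 × 1/4 = 451.75
Contribution of chestnut: (361 − 451.75)² / 451.75 = 18.2304

18.230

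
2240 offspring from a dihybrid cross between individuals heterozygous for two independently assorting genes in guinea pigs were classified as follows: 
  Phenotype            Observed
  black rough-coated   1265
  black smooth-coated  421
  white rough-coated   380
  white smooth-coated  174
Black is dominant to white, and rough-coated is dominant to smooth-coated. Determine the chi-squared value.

12.089

A dihybrid F₂ with independent assortment and complete dominance at both loci gives a 9:3:3:1 phenotypic ratio.
Expected counts for N = 2240 under a 9:3:3:1 ratio (total parts = 16):
  black rough-coated: 2240 × 9/16 = 1260
  black smooth-coated: 2240 × 3/16 = 420
  white rough-coated: 2240 × 3/16 = 420
  white smooth-coated: 2240 × 1/16 = 140
χ² = Σ (O − E)² / E
  black rough-coated: (1265 − 1260)² / 1260 = 0.0198
  black smooth-coated: (421 − 420)² / 420 = 0.0024
  white rough-coated: (380 − 420)² / 420 = 3.8095
  white smooth-coated: (174 − 140)² / 140 = 8.2571
χ² = 0.0198 + 0.0024 + 3.8095 + 8.2571 = 12.0888 ≈ 12.089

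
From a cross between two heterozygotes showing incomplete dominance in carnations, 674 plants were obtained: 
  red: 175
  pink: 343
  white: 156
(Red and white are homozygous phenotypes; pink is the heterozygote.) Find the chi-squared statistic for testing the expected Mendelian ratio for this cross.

With incomplete dominance, a heterozygote × heterozygote cross gives a 1:2:1 phenotypic ratio.
The 1:2:1 ratio has 4 parts, so with N = 674 the expected counts are:
  red: 674 × 1/4 = 168.5
  pink: 674 × 2/4 = 337
  white: 674 × 1/4 = 168.5
χ² = Σ (O − E)² / E
  red: (175 − 168.5)² / 168.5 = 0.2507
  pink: (343 − 337)² / 337 = 0.1068
  white: (156 − 168.5)² / 168.5 = 0.9273
χ² = 0.2507 + 0.1068 + 0.9273 = 1.2848 ≈ 1.285

1.285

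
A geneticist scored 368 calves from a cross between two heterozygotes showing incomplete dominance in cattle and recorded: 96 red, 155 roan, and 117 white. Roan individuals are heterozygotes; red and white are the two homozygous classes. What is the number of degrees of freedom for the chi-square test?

With incomplete dominance, a heterozygote × heterozygote cross gives a 1:2:1 phenotypic ratio.
A goodness-of-fit test with 3 phenotype classes has df = 3 − 1 = 2.

2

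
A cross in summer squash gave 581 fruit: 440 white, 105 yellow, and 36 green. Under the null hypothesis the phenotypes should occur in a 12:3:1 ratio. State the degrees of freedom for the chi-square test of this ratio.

A goodness-of-fit test with 3 phenotype classes has df = 3 − 1 = 2.

2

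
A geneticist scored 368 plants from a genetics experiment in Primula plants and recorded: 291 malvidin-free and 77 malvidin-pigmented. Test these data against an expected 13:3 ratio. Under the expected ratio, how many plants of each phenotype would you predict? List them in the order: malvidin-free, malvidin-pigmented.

299, 69

The 13:3 ratio has 16 parts, so with N = 368 the expected counts are:
  malvidin-free: 368 × 13/16 = 299
  malvidin-pigmented: 368 × 3/16 = 69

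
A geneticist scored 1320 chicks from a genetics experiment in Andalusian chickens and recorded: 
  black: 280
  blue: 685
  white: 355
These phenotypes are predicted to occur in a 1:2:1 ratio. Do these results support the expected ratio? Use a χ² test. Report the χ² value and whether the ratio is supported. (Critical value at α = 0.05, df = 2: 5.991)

The 1:2:1 ratio has 4 parts, so with N = 1320 the expected counts are:
  black: 1320 × 1/4 = 330
  blue: 1320 × 2/4 = 660
  white: 1320 × 1/4 = 330
χ² = Σ (O − E)² / E
  black: (280 − 330)² / 330 = 7.5758
  blue: (685 − 660)² / 660 = 0.9470
  white: (355 − 330)² / 330 = 1.8939
χ² = 7.5758 + 0.9470 + 1.8939 = 10.4167 ≈ 10.417
Degrees of freedom = 3 − 1 = 2; critical value at α = 0.05 is 5.991.
Since 10.417 > 5.991, we reject the null hypothesis — the data do not fit the 1:2:1 ratio.

10.417; not consistent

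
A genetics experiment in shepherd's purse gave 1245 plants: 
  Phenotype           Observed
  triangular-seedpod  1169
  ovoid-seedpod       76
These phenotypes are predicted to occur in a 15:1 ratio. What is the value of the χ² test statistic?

Under the 15:1 hypothesis (Σ ratio = 16, N = 1245):
  triangular-seedpod: 1245 × 15/16 = 1167.1875
  ovoid-seedpod: 1245 × 1/16 = 77.8125
χ² = Σ (O − E)² / E
  triangular-seedpod: (1169 − 1167.1875)² / 1167.1875 = 0.0028
  ovoid-seedpod: (76 − 77.8125)² / 77.8125 = 0.0422
χ² = 0.0028 + 0.0422 = 0.045

0.045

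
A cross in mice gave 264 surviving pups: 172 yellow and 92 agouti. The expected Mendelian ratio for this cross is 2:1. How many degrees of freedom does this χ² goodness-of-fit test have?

A goodness-of-fit test with 2 phenotype classes has df = 2 − 1 = 1.

1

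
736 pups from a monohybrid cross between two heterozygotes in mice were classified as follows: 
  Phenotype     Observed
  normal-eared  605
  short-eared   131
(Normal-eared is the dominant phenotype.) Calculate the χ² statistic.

20.355

For a monohybrid cross between heterozygotes with complete dominance, the expected phenotypic ratio is 3:1.
The 3:1 ratio has 4 parts, so with N = 736 the expected counts are:
  normal-eared: 736 × 3/4 = 552
  short-eared: 736 × 1/4 = 184
χ² = Σ (O − E)² / E
  normal-eared: (605 − 552)² / 552 = 5.0888
  short-eared: (131 − 184)² / 184 = 15.2663
χ² = 5.0888 + 15.2663 = 20.3551 ≈ 20.355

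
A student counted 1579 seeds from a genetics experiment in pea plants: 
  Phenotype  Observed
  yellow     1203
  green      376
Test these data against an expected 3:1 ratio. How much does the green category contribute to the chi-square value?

0.891

The 3:1 ratio has 4 parts, so with N = 1579 the expected counts are:
  yellow: 1579 × 3/4 = 1184.25
  green: 1579 × 1/4 = 394.75
Contribution of green: (376 − 394.75)² / 394.75 = 0.8906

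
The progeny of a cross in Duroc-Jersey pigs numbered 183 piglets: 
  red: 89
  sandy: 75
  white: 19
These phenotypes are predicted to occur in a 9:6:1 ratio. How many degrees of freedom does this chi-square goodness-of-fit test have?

2

A goodness-of-fit test with 3 phenotype classes has df = 3 − 1 = 2.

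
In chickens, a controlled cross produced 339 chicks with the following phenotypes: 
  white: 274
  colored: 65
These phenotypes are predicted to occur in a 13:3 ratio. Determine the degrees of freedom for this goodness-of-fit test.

1

A goodness-of-fit test with 2 phenotype classes has df = 2 − 1 = 1.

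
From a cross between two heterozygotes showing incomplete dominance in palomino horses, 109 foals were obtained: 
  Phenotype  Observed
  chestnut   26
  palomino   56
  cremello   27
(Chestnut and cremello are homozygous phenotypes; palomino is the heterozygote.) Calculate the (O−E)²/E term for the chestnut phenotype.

With incomplete dominance, a heterozygote × heterozygote cross gives a 1:2:1 phenotypic ratio.
The 1:2:1 ratio has 4 parts, so with N = 109 the expected counts are:
  chestnut: 109 × 1/4 = 27.25
  palomino: 109 × 2/4 = 54.5
  cremello: 109 × 1/4 = 27.25
Contribution of chestnut: (26 − 27.25)² / 27.25 = 0.0573

0.057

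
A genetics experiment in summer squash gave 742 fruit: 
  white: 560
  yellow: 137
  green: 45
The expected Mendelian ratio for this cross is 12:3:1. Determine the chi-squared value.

0.095

Total ratio parts = 16. Expected numbers out of 742:
  white: 742 × 12/16 = 556.5
  yellow: 742 × 3/16 = 139.125
  green: 742 × 1/16 = 46.375
χ² = Σ (O − E)² / E
  white: (560 − 556.5)² / 556.5 = 0.0220
  yellow: (137 − 139.125)² / 139.125 = 0.0325
  green: (45 − 46.375)² / 46.375 = 0.0408
χ² = 0.0220 + 0.0325 + 0.0408 = 0.0953 ≈ 0.095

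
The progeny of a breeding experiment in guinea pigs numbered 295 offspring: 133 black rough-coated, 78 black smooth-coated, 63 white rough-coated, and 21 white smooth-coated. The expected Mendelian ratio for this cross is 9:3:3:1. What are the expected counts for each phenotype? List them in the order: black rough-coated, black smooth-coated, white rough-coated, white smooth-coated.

165.9375, 55.3125, 55.3125, 18.4375

Total ratio parts = 16. Expected numbers out of 295:
  black rough-coated: 295 × 9/16 = 165.9375
  black smooth-coated: 295 × 3/16 = 55.3125
  white rough-coated: 295 × 3/16 = 55.3125
  white smooth-coated: 295 × 1/16 = 18.4375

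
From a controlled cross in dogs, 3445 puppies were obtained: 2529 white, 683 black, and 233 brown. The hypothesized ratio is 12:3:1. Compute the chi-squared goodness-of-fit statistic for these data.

Expected counts for N = 3445 under a 12:3:1 ratio (total parts = 16):
  white: 3445 × 12/16 = 2583.75
  black: 3445 × 3/16 = 645.9375
  brown: 3445 × 1/16 = 215.3125
χ² = Σ (O − E)² / E
  white: (2529 − 2583.75)² / 2583.75 = 1.1602
  black: (683 − 645.9375)² / 645.9375 = 2.1266
  brown: (233 − 215.3125)² / 215.3125 = 1.4530
χ² = 1.1602 + 2.1266 + 1.4530 = 4.7398 ≈ 4.740

4.740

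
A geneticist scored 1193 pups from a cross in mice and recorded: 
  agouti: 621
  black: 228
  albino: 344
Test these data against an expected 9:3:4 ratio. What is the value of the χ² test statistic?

10.836

The 9:3:4 ratio has 16 parts, so with N = 1193 the expected counts are:
  agouti: 1193 × 9/16 = 671.0625
  black: 1193 × 3/16 = 223.6875
  albino: 1193 × 4/16 = 298.25
χ² = Σ (O − E)² / E
  agouti: (621 − 671.0625)² / 671.0625 = 3.7348
  black: (228 − 223.6875)² / 223.6875 = 0.0831
  albino: (344 − 298.25)² / 298.25 = 7.0178
χ² = 3.7348 + 0.0831 + 7.0178 = 10.8357 ≈ 10.836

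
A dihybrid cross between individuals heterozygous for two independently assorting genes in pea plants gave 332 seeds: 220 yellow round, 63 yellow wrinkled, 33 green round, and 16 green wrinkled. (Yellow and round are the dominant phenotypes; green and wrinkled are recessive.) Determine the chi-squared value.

20.760

A dihybrid F₂ with independent assortment and complete dominance at both loci gives a 9:3:3:1 phenotypic ratio.
Total ratio parts = 16. Expected numbers out of 332:
  yellow round: 332 × 9/16 = 186.75
  yellow wrinkled: 332 × 3/16 = 62.25
  green round: 332 × 3/16 = 62.25
  green wrinkled: 332 × 1/16 = 20.75
χ² = Σ (O − E)² / E
  yellow round: (220 − 186.75)² / 186.75 = 5.9200
  yellow wrinkled: (63 − 62.25)² / 62.25 = 0.0090
  green round: (33 − 62.25)² / 62.25 = 13.7440
  green wrinkled: (16 − 20.75)² / 20.75 = 1.0873
χ² = 5.9200 + 0.0090 + 13.7440 + 1.0873 = 20.7603 ≈ 20.760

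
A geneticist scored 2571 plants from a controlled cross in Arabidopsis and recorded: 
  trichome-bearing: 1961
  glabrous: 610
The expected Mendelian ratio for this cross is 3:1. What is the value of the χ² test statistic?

2.225

Total ratio parts = 4. Expected numbers out of 2571:
  trichome-bearing: 2571 × 3/4 = 1928.25
  glabrous: 2571 × 1/4 = 642.75
χ² = Σ (O − E)² / E
  trichome-bearing: (1961 − 1928.25)² / 1928.25 = 0.5562
  glabrous: (610 − 642.75)² / 642.75 = 1.6687
χ² = 0.5562 + 1.6687 = 2.2249 ≈ 2.225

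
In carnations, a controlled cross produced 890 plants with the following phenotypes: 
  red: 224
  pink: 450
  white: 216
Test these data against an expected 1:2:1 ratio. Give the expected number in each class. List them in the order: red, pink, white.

222.5, 445, 222.5

Under the 1:2:1 hypothesis (Σ ratio = 4, N = 890):
  red: 890 × 1/4 = 222.5
  pink: 890 × 2/4 = 445
  white: 890 × 1/4 = 222.5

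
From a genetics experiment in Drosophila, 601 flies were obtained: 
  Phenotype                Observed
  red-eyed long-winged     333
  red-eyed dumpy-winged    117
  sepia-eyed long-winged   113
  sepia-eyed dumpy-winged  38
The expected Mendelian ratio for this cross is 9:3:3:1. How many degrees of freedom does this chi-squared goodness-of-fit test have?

A goodness-of-fit test with 4 phenotype classes has df = 4 − 1 = 3.

3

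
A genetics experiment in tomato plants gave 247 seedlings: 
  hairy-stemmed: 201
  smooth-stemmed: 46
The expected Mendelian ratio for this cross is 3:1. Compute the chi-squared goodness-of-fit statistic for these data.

Under the 3:1 hypothesis (Σ ratio = 4, N = 247):
  hairy-stemmed: 247 × 3/4 = 185.25
  smooth-stemmed: 247 × 1/4 = 61.75
χ² = Σ (O − E)² / E
  hairy-stemmed: (201 − 185.25)² / 185.25 = 1.3391
  smooth-stemmed: (46 − 61.75)² / 61.75 = 4.0172
χ² = 1.3391 + 4.0172 = 5.3563 ≈ 5.356

5.356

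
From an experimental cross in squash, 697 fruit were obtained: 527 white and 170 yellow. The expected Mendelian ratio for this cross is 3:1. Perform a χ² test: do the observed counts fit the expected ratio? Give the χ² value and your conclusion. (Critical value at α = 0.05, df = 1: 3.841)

Under the 3:1 hypothesis (Σ ratio = 4, N = 697):
  white: 697 × 3/4 = 522.75
  yellow: 697 × 1/4 = 174.25
χ² = Σ (O − E)² / E
  white: (527 − 522.75)² / 522.75 = 0.0346
  yellow: (170 − 174.25)² / 174.25 = 0.1037
χ² = 0.0346 + 0.1037 = 0.1383 ≈ 0.138
Degrees of freedom = 2 − 1 = 1; critical value at α = 0.05 is 3.841.
Since 0.138 < 3.841, we fail to reject the null hypothesis — the data are consistent with the 3:1 ratio.

0.138; consistent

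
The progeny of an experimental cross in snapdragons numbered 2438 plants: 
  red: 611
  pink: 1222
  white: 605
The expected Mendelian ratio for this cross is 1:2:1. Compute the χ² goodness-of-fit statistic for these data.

Under the 1:2:1 hypothesis (Σ ratio = 4, N = 2438):
  red: 2438 × 1/4 = 609.5
  pink: 2438 × 2/4 = 1219
  white: 2438 × 1/4 = 609.5
χ² = Σ (O − E)² / E
  red: (611 − 609.5)² / 609.5 = 0.0037
  pink: (1222 − 1219)² / 1219 = 0.0074
  white: (605 − 609.5)² / 609.5 = 0.0332
χ² = 0.0037 + 0.0074 + 0.0332 = 0.0443 ≈ 0.044

0.044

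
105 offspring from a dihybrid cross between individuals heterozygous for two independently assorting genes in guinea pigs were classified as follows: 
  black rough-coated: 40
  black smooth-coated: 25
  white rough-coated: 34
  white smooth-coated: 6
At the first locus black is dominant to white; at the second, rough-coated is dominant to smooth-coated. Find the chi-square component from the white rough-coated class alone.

A dihybrid F₂ with independent assortment and complete dominance at both loci gives a 9:3:3:1 phenotypic ratio.
The 9:3:3:1 ratio has 16 parts, so with N = 105 the expected counts are:
  black rough-coated: 105 × 9/16 = 59.0625
  black smooth-coated: 105 × 3/16 = 19.6875
  white rough-coated: 105 × 3/16 = 19.6875
  white smooth-coated: 105 × 1/16 = 6.5625
Contribution of white rough-coated: (34 − 19.6875)² / 19.6875 = 10.4050

10.405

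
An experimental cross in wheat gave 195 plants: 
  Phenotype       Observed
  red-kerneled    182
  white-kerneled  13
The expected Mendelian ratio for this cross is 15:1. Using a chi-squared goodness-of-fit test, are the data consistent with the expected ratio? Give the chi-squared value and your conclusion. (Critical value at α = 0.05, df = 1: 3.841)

Expected counts for N = 195 under a 15:1 ratio (total parts = 16):
  red-kerneled: 195 × 15/16 = 182.8125
  white-kerneled: 195 × 1/16 = 12.1875
χ² = Σ (O − E)² / E
  red-kerneled: (182 − 182.8125)² / 182.8125 = 0.0036
  white-kerneled: (13 − 12.1875)² / 12.1875 = 0.0542
χ² = 0.0036 + 0.0542 = 0.0578 ≈ 0.058
Degrees of freedom = 2 − 1 = 1; critical value at α = 0.05 is 3.841.
Since 0.058 < 3.841, we fail to reject the null hypothesis — the data are consistent with the 15:1 ratio.

0.058; consistent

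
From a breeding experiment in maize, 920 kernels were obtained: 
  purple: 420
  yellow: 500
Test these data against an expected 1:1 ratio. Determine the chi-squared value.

6.957

Expected counts for N = 920 under a 1:1 ratio (total parts = 2):
  purple: 920 × 1/2 = 460
  yellow: 920 × 1/2 = 460
χ² = Σ (O − E)² / E
  purple: (420 − 460)² / 460 = 3.4783
  yellow: (500 − 460)² / 460 = 3.4783
χ² = 3.4783 + 3.4783 = 6.9566 ≈ 6.957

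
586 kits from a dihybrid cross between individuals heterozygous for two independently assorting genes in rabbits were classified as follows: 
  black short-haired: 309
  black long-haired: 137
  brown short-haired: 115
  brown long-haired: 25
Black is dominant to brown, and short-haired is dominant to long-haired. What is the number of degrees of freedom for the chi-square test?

A dihybrid F₂ with independent assortment and complete dominance at both loci gives a 9:3:3:1 phenotypic ratio.
A goodness-of-fit test with 4 phenotype classes has df = 4 − 1 = 3.

3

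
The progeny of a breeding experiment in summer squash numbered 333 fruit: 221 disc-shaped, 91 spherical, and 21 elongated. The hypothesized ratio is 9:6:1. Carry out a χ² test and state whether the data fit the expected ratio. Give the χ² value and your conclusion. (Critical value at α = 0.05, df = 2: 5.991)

The 9:6:1 ratio has 16 parts, so with N = 333 the expected counts are:
  disc-shaped: 333 × 9/16 = 187.3125
  spherical: 333 × 6/16 = 124.875
  elongated: 333 × 1/16 = 20.8125
χ² = Σ (O − E)² / E
  disc-shaped: (221 − 187.3125)² / 187.3125 = 6.0586
  spherical: (91 − 124.875)² / 124.875 = 9.1893
  elongated: (21 − 20.8125)² / 20.8125 = 0.0017
χ² = 6.0586 + 9.1893 + 0.0017 = 15.2496 ≈ 15.250
Degrees of freedom = 3 − 1 = 2; critical value at α = 0.05 is 5.991.
Since 15.250 > 5.991, we reject the null hypothesis — the data do not fit the 9:6:1 ratio.

15.250; not consistent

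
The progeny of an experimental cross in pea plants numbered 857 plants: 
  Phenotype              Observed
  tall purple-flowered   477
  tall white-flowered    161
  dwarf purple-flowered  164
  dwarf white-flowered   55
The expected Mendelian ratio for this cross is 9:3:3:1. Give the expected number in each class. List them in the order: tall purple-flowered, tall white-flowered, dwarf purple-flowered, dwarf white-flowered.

482.0625, 160.6875, 160.6875, 53.5625

Expected counts for N = 857 under a 9:3:3:1 ratio (total parts = 16):
  tall purple-flowered: 857 × 9/16 = 482.0625
  tall white-flowered: 857 × 3/16 = 160.6875
  dwarf purple-flowered: 857 × 3/16 = 160.6875
  dwarf white-flowered: 857 × 1/16 = 53.5625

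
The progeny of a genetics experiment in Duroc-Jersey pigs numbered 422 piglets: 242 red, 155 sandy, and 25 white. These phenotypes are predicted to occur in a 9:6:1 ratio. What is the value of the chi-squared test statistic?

0.229

Under the 9:6:1 hypothesis (Σ ratio = 16, N = 422):
  red: 422 × 9/16 = 237.375
  sandy: 422 × 6/16 = 158.25
  white: 422 × 1/16 = 26.375
χ² = Σ (O − E)² / E
  red: (242 − 237.375)² / 237.375 = 0.0901
  sandy: (155 − 158.25)² / 158.25 = 0.0667
  white: (25 − 26.375)² / 26.375 = 0.0717
χ² = 0.0901 + 0.0667 + 0.0717 = 0.2285 ≈ 0.229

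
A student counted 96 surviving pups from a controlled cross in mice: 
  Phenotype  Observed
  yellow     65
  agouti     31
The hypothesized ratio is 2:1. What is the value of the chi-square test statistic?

0.047

Expected counts for N = 96 under a 2:1 ratio (total parts = 3):
  yellow: 96 × 2/3 = 64
  agouti: 96 × 1/3 = 32
χ² = Σ (O − E)² / E
  yellow: (65 − 64)² / 64 = 0.0156
  agouti: (31 − 32)² / 32 = 0.0312
χ² = 0.0156 + 0.0312 = 0.0468 ≈ 0.047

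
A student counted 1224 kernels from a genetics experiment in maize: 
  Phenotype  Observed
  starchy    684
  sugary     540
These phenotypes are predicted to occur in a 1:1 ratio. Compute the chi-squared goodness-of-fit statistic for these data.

16.941

Total ratio parts = 2. Expected numbers out of 1224:
  starchy: 1224 × 1/2 = 612
  sugary: 1224 × 1/2 = 612
χ² = Σ (O − E)² / E
  starchy: (684 − 612)² / 612 = 8.4706
  sugary: (540 − 612)² / 612 = 8.4706
χ² = 8.4706 + 8.4706 = 16.9412 ≈ 16.941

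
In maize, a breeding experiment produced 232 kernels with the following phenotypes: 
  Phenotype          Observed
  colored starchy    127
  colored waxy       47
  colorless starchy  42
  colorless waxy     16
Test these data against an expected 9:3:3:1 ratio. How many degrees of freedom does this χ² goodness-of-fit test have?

A goodness-of-fit test with 4 phenotype classes has df = 4 − 1 = 3.

3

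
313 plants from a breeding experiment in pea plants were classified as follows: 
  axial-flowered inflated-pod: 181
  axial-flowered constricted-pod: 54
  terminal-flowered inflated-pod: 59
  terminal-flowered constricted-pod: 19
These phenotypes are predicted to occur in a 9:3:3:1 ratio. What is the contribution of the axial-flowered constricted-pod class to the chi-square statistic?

0.374

Total ratio parts = 16. Expected numbers out of 313:
  axial-flowered inflated-pod: 313 × 9/16 = 176.0625
  axial-flowered constricted-pod: 313 × 3/16 = 58.6875
  terminal-flowered inflated-pod: 313 × 3/16 = 58.6875
  terminal-flowered constricted-pod: 313 × 1/16 = 19.5625
Contribution of axial-flowered constricted-pod: (54 − 58.6875)² / 58.6875 = 0.3744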